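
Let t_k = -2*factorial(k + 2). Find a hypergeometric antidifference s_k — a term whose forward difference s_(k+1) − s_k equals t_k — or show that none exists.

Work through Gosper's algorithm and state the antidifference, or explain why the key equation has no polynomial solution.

r(k) = k + 3 after simplifying.
Factor: A=k + 3; B=1; C=1.
Need (k + 3)·f(k+1) − (1)·f(k) = 1.
Degrees (1,0,0) ⇒ d ≤ -1.
d = -1 < 0 ⇒ no nonzero polynomial f; not summable.

not Gosper-summable; s_k does not exist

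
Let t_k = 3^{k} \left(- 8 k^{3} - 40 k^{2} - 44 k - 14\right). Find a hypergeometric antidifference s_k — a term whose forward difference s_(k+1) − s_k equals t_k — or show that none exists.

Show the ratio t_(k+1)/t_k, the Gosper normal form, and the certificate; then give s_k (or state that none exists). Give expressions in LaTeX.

s_k = 3^{k} \left(- 4 k^{3} - 2 k^{2} + 2 k - 1\right)

Step 1: r(k) = 3*(4*k**3 + 32*k**2 + 74*k + 53)/(4*k**3 + 20*k**2 + 22*k + 7).
Gosper form: A/B · C(k+1)/C(k) with A=3, B=1, C=k**3 + 5*k**2 + 11*k/2 + 7/4.
Set up (3)·f(k+1) − (1)·f(k) − (k**3 + 5*k**2 + 11*k/2 + 7/4) = 0.
d = 3 from the (0,0,3) case.
A polynomial solution: f(k) = (4*k**3 + 2*k**2 - 2*k + 1)/8.
Then R = B(k−1)f/C = (4*k**3 + 2*k**2 - 2*k + 1)/(2*(4*k**3 + 20*k**2 + 22*k + 7)), so s_k = R(k)·t_k = 3**k*(-4*k**3 - 2*k**2 + 2*k - 1).
Check: Δs_k = 3**k*(-8*k**3 - 40*k**2 - 44*k - 14). ✓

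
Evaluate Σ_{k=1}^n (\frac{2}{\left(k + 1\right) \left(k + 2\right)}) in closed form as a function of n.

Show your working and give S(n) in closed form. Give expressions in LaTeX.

S(n) = \frac{n}{n + 2}

Step 1: r(k) = (k + 1)/(k + 3).
Gosper form: A/B · C(k+1)/C(k) with A=k + 1, B=k + 3, C=1.
Solve (k + 1)·f(k+1) − (k + 2)·f(k) = 1.
Degrees (1,1,0) ⇒ d ≤ 1.
Solving with deg f ≤ 1: f(k) = k.
Certificate R = B(k−1)f/C = k*(k + 2) gives s_k = 2*k/(k + 1).
s_(k+1) − s_k = 2/(k**2 + 3*k + 2) = t_k.
s_(n+1) = 2*(n + 1)/(n + 2) and s_(1) = 1, so S(n) = n/(n + 2).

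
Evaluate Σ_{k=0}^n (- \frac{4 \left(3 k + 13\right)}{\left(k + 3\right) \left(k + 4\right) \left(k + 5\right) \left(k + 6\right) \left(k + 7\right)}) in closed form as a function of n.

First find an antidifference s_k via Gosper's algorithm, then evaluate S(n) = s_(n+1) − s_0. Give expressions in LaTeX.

S(n) = \frac{2 \left(- n^{3} - 17 n^{2} - 94 n - 78\right)}{45 \left(n^{3} + 17 n^{2} + 94 n + 168\right)}

The ratio is (k + 3)*(3*k + 16)/((k + 8)*(3*k + 13)).
So A=k + 3 and B=k + 8, with C=k + 13/3.
Solve (k + 3)·f(k+1) − (k + 7)·f(k) = k + 13/3.
Degrees (1,1,1) ⇒ d ≤ 4.
A polynomial solution: f(k) = k*(k + 4)*(k**2 + 14*k + 63)/270.
Certificate R = B(k−1)f/C = k*(k + 4)*(k + 7)*(k**2 + 14*k + 63)/(90*(3*k + 13)) gives s_k = 2*k*(-k**2 - 14*k - 63)/(45*(k**3 + 14*k**2 + 63*k + 90)).
Δs = 4*(-3*k - 13)/(k**5 + 25*k**4 + 245*k**3 + 1175*k**2 + 2754*k + 2520), as required.
s_(n+1) = 2*(-n**3 - 17*n**2 - 94*n - 78)/(45*(n**3 + 17*n**2 + 94*n + 168)) and s_(0) = 0, so S(n) = 2*(-n**3 - 17*n**2 - 94*n - 78)/(45*(n**3 + 17*n**2 + 94*n + 168)).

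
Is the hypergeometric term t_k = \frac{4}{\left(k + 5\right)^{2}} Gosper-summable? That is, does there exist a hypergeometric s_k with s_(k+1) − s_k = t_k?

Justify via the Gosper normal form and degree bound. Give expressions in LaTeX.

t_(k+1)/t_k = (k + 5)**2/(k + 6)**2.
Gosper form: A/B · C(k+1)/C(k) with A=k**2 + 10*k + 25, B=k**2 + 12*k + 36, C=1.
f must satisfy (k**2 + 10*k + 25)·f(k+1) − (k**2 + 10*k + 25)·f(k) = 1.
From deg A=2, deg B=2, deg C=0: d=0.
f = c0 ⇒ A·f(k+1) − B(k−1)·f(k) − C = -1. The system {-1 = 0} is inconsistent; no antidifference.

No — key equation has no polynomial f.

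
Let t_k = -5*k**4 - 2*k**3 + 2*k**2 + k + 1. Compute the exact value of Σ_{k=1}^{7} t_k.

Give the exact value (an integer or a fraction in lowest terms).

The ratio is (5*k**4 + 22*k**3 + 34*k**2 + 21*k + 3)/(5*k**4 + 2*k**3 - 2*k**2 - k - 1).
So A=1 and B=1, with C=k**4 + 2*k**3/5 - 2*k**2/5 - k/5 - 1/5.
Set up (1)·f(k+1) − (1)·f(k) − (k**4 + 2*k**3/5 - 2*k**2/5 - k/5 - 1/5) = 0.
d = 5 from the (0,0,4) case.
Match coefficients ⇒ f(k) = k*(k**4 - 2*k**3 + k - 1)/5.
So s_k = (B(k−1)f/C)·t_k = (k*(k**4 - 2*k**3 + k - 1)/(5*k**4 + 2*k**3 - 2*k**2 - k - 1))·t_k = k*(-k**4 + 2*k**3 - k + 1).
Verify: -5*k**4 - 2*k**3 + 2*k**2 + k + 1 matches t_k.
Σ_(k=1)^(7) t_k = s_(8) − s_(1) = -24632 − (1) = -24633.

Σ = -24633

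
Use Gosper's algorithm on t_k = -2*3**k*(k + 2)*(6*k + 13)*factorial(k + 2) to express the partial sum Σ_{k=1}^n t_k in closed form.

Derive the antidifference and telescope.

t_(k+1)/t_k = (k + 3)**2*(18*k + 57)/((k + 2)*(6*k + 13)).
Normal form (A,B,C) = (3*k + 9, 1, k**2 + 25*k/6 + 13/3).
Need (3*k + 9)·f(k+1) − (1)·f(k) = k**2 + 25*k/6 + 13/3.
From deg A=1, deg B=0, deg C=2: d=1.
Solving with deg f ≤ 1: f(k) = (2*k + 1)/6.
R(k) = B(k−1)·f(k)/C(k) = (2*k + 1)/((k + 2)*(6*k + 13)); s_k = R·t_k = -2*3**k*(2*k + 1)*factorial(k + 2).
Verify: -2*3**k*(k + 2)*(6*k + 13)*factorial(k + 2) matches t_k.
Evaluate: s_(n+1) = -6*3**n*(2*n + 3)*factorial(n + 3); subtract s_(1) = -108 ⇒ S(n) = -12*3**n*n*factorial(n + 3) - 18*3**n*factorial(n + 3) + 108.

S(n) = -12*3**n*n*factorial(n + 3) - 18*3**n*factorial(n + 3) + 108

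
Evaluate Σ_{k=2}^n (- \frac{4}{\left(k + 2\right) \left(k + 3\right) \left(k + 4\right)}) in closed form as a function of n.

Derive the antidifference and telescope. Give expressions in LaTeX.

r(k) = (k + 2)/(k + 5) after simplifying.
Normal form (A,B,C) = (k + 2, k + 5, 1).
Key eq: (k + 2)·f(k+1) = (k + 4)·f(k) + (1).
Bound: deg f ≤ 2.
Solve for f: f(k) = k*(k + 5)/12 (degree 2 ≤ 2).
Get s_k = R·t_k = k*(-k - 5)/(3*(k + 2)*(k + 3)) with R(k) = B(k−1)f(k)/C(k) = k*(k + 4)*(k + 5)/12.
s_(k+1) − s_k = -4/(k**3 + 9*k**2 + 26*k + 24) = t_k.
s_(n+1) = (-n**2 - 7*n - 6)/(3*(n**2 + 7*n + 12)) and s_(2) = -7/30, so S(n) = (-n**2 - 7*n + 8)/(10*(n**2 + 7*n + 12)).

S(n) = \frac{- n^{2} - 7 n + 8}{10 \left(n^{2} + 7 n + 12\right)}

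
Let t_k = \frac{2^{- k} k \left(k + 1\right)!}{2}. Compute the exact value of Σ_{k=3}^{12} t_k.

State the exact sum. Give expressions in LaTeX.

Σ = 42567513/4

t_(k+1)/t_k = (k + 1)*(k + 2)/(2*k).
Factor: A=k/2 + 1; B=1; C=k.
Set up (k/2 + 1)·f(k+1) − (1)·f(k) − (k) = 0.
From deg A=1, deg B=0, deg C=1: d=0.
Solving with deg f ≤ 0: f(k) = 2.
Then R = B(k−1)f/C = 2/k, so s_k = R(k)·t_k = factorial(k + 1)/2**k.
Check: Δs_k = k*factorial(k + 1)/(2*2**k). ✓
Sum = s_(13) − s_(3); s_(13) = 42567525/4, s_(3) = 3 ⇒ 42567513/4.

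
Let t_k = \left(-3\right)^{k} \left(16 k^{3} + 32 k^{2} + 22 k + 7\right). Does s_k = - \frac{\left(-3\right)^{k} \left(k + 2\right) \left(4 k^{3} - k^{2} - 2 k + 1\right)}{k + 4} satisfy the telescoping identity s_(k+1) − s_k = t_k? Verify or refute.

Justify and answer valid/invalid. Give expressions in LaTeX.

s_(k+1) = 3*(-3)**k*(4*k**4 + 23*k**3 + 41*k**2 + 26*k + 6)/(k + 5)
s_(k+1) − s_k = (-3)**k*(16*k**5 + 144*k**4 + 430*k**3 + 547*k**2 + 317*k + 82)/(k**2 + 9*k + 20)
(s_(k+1) − s_k) − t_k = (-3)**k*(-32*k**4 - 200*k**3 - 298*k**2 - 186*k - 58)/(k**2 + 9*k + 20)

Invalid: residual \frac{\left(-3\right)^{k} \left(- 32 k^{4} - 200 k^{3} - 298 k^{2} - 186 k - 58\right)}{k^{2} + 9 k + 20} ≠ 0.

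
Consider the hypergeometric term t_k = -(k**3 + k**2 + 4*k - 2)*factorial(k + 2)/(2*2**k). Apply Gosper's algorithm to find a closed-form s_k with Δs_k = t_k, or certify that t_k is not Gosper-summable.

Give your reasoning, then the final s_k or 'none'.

r(k) = (k + 3)*(4*k + (k + 1)**3 + (k + 1)**2 + 2)/(2*(k**3 + k**2 + 4*k - 2)) after simplifying.
Gosper form: A/B · C(k+1)/C(k) with A=k/2 + 3/2, B=1, C=k**3 + k**2 + 4*k - 2.
Set up (k/2 + 3/2)·f(k+1) − (1)·f(k) − (k**3 + k**2 + 4*k - 2) = 0.
Bound: deg f ≤ 2.
A polynomial solution: f(k) = 2*(k - 1)**2.
R(k) = B(k−1)·f(k)/C(k) = 2*(k - 1)**2/(k**3 + k**2 + 4*k - 2); s_k = R·t_k = -(k - 1)**2*factorial(k + 2)/2**k.
Verify: -(k**3 + k**2 + 4*k - 2)*factorial(k + 2)/(2*2**k) matches t_k.

s_k = -(k - 1)**2*factorial(k + 2)/2**k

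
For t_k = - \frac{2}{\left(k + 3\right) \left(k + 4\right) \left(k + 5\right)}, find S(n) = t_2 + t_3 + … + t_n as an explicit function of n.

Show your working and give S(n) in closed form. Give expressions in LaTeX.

S(n) = \frac{- n^{2} - 9 n + 10}{30 \left(n^{2} + 9 n + 20\right)}

Ratio r(k) = (k + 3)/(k + 6).
A = k + 3, B = k + 6, C = 1.
Set up (k + 3)·f(k+1) − (k + 5)·f(k) − (1) = 0.
deg f ≤ 2 (via 1,1,0).
Match coefficients ⇒ f(k) = k*(k + 7)/24.
Get s_k = R·t_k = k*(-k - 7)/(12*(k + 3)*(k + 4)) with R(k) = B(k−1)f(k)/C(k) = k*(k + 5)*(k + 7)/24.
Δs = -2/(k**3 + 12*k**2 + 47*k + 60), as required.
Σ_(k=2)^n t_k = s_(n+1) − s_(2) = ((-n**2 - 9*n - 8)/(12*(n**2 + 9*n + 20))) − (-1/20), i.e. (-n**2 - 9*n + 10)/(30*(n**2 + 9*n + 20)).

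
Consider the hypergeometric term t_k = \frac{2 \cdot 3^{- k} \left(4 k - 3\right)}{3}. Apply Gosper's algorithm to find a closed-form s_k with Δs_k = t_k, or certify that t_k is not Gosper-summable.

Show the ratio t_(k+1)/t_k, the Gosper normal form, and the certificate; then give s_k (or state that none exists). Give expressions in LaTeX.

s_k = 3^{- k} \left(1 - 4 k\right)

Step 1: r(k) = (4*k + 1)/(3*(4*k - 3)).
So A=1/3 and B=1, with C=k - 3/4.
Set up (1/3)·f(k+1) − (1)·f(k) − (k - 3/4) = 0.
deg f ≤ 1 (via 0,0,1).
A polynomial solution: f(k) = -3*(4*k - 1)/8.
Get s_k = R·t_k = (1 - 4*k)/3**k with R(k) = B(k−1)f(k)/C(k) = -3*(4*k - 1)/(2*(4*k - 3)).
s_(k+1) − s_k = 2*(4*k - 3)/(3*3**k) = t_k.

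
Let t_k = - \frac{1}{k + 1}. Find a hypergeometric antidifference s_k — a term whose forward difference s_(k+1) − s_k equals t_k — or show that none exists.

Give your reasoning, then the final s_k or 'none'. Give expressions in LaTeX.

none — t_k is not Gosper-summable

Ratio r(k) = (k + 1)/(k + 2).
So A=k + 1 and B=k + 2, with C=1.
Key eq: (k + 1)·f(k+1) = (k + 1)·f(k) + (1).
Bound: deg f ≤ 0.
f = c0 ⇒ A·f(k+1) − B(k−1)·f(k) − C = -1. The system {-1 = 0} is inconsistent; no antidifference.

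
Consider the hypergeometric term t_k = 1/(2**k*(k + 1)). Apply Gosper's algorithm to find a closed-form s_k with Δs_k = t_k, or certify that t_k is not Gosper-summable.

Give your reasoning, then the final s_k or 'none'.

Ratio r(k) = (k + 1)/(2*(k + 2)).
Factor: A=k/2 + 1/2; B=k + 2; C=1.
Need (k/2 + 1/2)·f(k+1) − (k + 1)·f(k) = 1.
Bound: deg f ≤ -1.
deg f ≤ -1 is impossible — no certificate.

none (Gosper's algorithm certifies no s_k)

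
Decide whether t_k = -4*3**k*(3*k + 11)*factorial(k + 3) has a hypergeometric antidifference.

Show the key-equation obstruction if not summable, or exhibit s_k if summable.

r(k) = 3*(k + 4)*(3*k + 14)/(3*k + 11) after simplifying.
Gosper form: A/B · C(k+1)/C(k) with A=3*k + 12, B=1, C=k + 11/3.
f must satisfy (3*k + 12)·f(k+1) − (1)·f(k) = k + 11/3.
From deg A=1, deg B=0, deg C=1: d=0.
Solving with deg f ≤ 0: f(k) = 1/3.
Certificate R = B(k−1)f/C = 1/(3*k + 11) gives s_k = -4*3**k*factorial(k + 3).
Verify: -4*3**k*(3*k + 11)*factorial(k + 3) matches t_k.

Yes. s_k = -4*3**k*factorial(k + 3).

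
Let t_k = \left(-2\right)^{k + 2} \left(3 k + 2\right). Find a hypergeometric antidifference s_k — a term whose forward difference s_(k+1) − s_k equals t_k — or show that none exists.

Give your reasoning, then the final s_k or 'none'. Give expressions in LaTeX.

r(k) = 2*(-3*k - 5)/(3*k + 2) after simplifying.
A = -2, B = 1, C = k + 2/3.
Set up (-2)·f(k+1) − (1)·f(k) − (k + 2/3) = 0.
Bound: deg f ≤ 1.
Match coefficients ⇒ f(k) = -k/3.
R(k) = B(k−1)·f(k)/C(k) = -k/(3*k + 2); s_k = R·t_k = -(-2)**(k + 2)*k.
Verify: (-2)**(k + 2)*(3*k + 2) matches t_k.

s_k = - \left(-2\right)^{k + 2} k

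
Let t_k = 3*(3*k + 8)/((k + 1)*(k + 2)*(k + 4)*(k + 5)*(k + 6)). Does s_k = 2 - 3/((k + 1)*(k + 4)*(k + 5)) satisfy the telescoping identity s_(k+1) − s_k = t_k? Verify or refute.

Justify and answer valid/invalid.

s_(k+1) = 2 - 3/((k + 2)*(k + 5)*(k + 6))
s_(k+1) − s_k = 3*(3*k + 8)/(k**5 + 18*k**4 + 121*k**3 + 372*k**2 + 508*k + 240)
(s_(k+1) − s_k) − t_k = 0

Valid: the claim telescopes to t_k.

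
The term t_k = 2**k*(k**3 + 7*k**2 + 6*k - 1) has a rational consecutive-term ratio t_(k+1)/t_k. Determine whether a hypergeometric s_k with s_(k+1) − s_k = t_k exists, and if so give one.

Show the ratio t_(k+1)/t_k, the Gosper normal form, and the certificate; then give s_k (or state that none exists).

The ratio is 2*(k**3 + 10*k**2 + 23*k + 13)/(k**3 + 7*k**2 + 6*k - 1).
So A=2 and B=1, with C=k**3 + 7*k**2 + 6*k - 1.
Key eq: (2)·f(k+1) = (1)·f(k) + (k**3 + 7*k**2 + 6*k - 1).
Degrees (0,0,3) ⇒ d ≤ 3.
A polynomial solution: f(k) = k**3 + k**2 - 4*k + 3.
Get s_k = R·t_k = 2**k*(k**3 + k**2 - 4*k + 3) with R(k) = B(k−1)f(k)/C(k) = (k**3 + k**2 - 4*k + 3)/(k**3 + 7*k**2 + 6*k - 1).
Verify: 2**k*(k**3 + 7*k**2 + 6*k - 1) matches t_k.

s_k = 2**k*(k**3 + k**2 - 4*k + 3)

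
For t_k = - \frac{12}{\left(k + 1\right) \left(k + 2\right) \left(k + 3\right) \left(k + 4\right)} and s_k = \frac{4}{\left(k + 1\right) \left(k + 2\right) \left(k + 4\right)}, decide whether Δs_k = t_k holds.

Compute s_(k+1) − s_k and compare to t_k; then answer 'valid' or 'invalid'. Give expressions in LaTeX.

Invalid: residual \frac{16}{k^{5} + 15 k^{4} + 85 k^{3} + 225 k^{2} + 274 k + 120} ≠ 0.

s_(k+1) = 4/((k + 2)*(k + 3)*(k + 5))
s_(k+1) − s_k = 4*(-3*k - 11)/(k**5 + 15*k**4 + 85*k**3 + 225*k**2 + 274*k + 120)
(s_(k+1) − s_k) − t_k = 16/(k**5 + 15*k**4 + 85*k**3 + 225*k**2 + 274*k + 120)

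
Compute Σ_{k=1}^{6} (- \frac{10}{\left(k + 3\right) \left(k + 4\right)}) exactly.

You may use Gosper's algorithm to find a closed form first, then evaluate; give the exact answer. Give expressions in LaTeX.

Σ = -3/2

t_(k+1)/t_k = (k + 3)/(k + 5).
Gosper form: A/B · C(k+1)/C(k) with A=k + 3, B=k + 5, C=1.
Need (k + 3)·f(k+1) − (k + 4)·f(k) = 1.
deg f ≤ 1 (via 1,1,0).
A polynomial solution: f(k) = k/3.
Get s_k = R·t_k = -10*k/(3*k + 9) with R(k) = B(k−1)f(k)/C(k) = k*(k + 4)/3.
Δs = -10/(k**2 + 7*k + 12), as required.
Sum = s_(7) − s_(1); s_(7) = -7/3, s_(1) = -5/6 ⇒ -3/2.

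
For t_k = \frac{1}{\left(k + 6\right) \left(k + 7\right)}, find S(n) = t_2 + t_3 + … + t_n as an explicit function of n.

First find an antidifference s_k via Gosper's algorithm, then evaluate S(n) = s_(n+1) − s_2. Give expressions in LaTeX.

S(n) = \frac{n - 1}{8 \left(n + 7\right)}

r(k) = (k + 6)/(k + 8) after simplifying.
Gosper form: A/B · C(k+1)/C(k) with A=k + 6, B=k + 8, C=1.
Need (k + 6)·f(k+1) − (k + 7)·f(k) = 1.
deg f ≤ 1 (via 1,1,0).
Match coefficients ⇒ f(k) = k/6.
Get s_k = R·t_k = k/(6*(k + 6)) with R(k) = B(k−1)f(k)/C(k) = k*(k + 7)/6.
Δs = 1/(k**2 + 13*k + 42), as required.
Telescope: S(n) = s_(n+1) − s_(2) = (n + 1)/(6*(n + 7)) − (1/24) = (n - 1)/(8*(n + 7)).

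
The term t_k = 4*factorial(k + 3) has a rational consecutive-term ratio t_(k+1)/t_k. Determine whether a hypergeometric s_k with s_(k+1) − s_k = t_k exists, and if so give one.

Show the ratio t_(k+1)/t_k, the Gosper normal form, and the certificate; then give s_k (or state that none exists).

Compute t_(k+1)/t_k: get k + 4.
Factor: A=k + 4; B=1; C=1.
Need (k + 4)·f(k+1) − (1)·f(k) = 1.
d = -1 from the (1,0,0) case.
d = -1 < 0 ⇒ no nonzero polynomial f; not summable.

no hypergeometric antidifference exists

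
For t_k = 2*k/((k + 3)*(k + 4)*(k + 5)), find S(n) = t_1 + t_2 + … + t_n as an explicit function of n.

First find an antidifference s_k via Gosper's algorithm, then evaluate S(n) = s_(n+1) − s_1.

Ratio r(k) = (k + 1)*(k + 3)/(k*(k + 6)).
Take A(k)=k + 3, B(k)=k + 6, C(k)=k.
Solve (k + 3)·f(k+1) − (k + 5)·f(k) = k.
d = 2 from the (1,1,1) case.
Match coefficients ⇒ f(k) = k*(k - 1)/8.
Then R = B(k−1)f/C = (k - 1)*(k + 5)/8, so s_k = R(k)·t_k = k*(k - 1)/(4*(k + 3)*(k + 4)).
Δs = 2*k/(k**3 + 12*k**2 + 47*k + 60), as required.
Σ_(k=1)^n t_k = s_(n+1) − s_(1) = (n*(n + 1)/(4*(n**2 + 9*n + 20))) − (0), i.e. n*(n + 1)/(4*(n**2 + 9*n + 20)).

S(n) = n*(n + 1)/(4*(n**2 + 9*n + 20))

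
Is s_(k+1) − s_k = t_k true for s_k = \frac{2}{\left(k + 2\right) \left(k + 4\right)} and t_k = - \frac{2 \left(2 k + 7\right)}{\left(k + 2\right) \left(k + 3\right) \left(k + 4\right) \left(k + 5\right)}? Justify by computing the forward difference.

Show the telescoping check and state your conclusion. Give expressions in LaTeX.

Valid — Δs_k = t_k.

s_(k+1) = 2/((k + 3)*(k + 5))
s_(k+1) − s_k = 2*(-2*k - 7)/(k**4 + 14*k**3 + 71*k**2 + 154*k + 120)
(s_(k+1) − s_k) − t_k = 0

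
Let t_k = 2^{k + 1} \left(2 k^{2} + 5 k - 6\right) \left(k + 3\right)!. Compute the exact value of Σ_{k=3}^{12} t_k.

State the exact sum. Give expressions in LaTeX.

The ratio is 2*(2*k**3 + 17*k**2 + 37*k + 4)/(2*k**2 + 5*k - 6).
Normal form (A,B,C) = (2*k + 8, 1, k**2 + 5*k/2 - 3).
Set up (2*k + 8)·f(k+1) − (1)·f(k) − (k**2 + 5*k/2 - 3) = 0.
d = 1 from the (1,0,2) case.
Solving with deg f ≤ 1: f(k) = (k - 2)/2.
So s_k = (B(k−1)f/C)·t_k = ((k - 2)/(2*k**2 + 5*k - 6))·t_k = 2**(k + 1)*(k - 2)*factorial(k + 3).
Δs = 2**(k + 1)*(2*k**2 + 5*k - 6)*factorial(k + 3), as required.
Telescoping: Σ = s_(13) − s_(3) = 3770788884774912000 − (11520) = 3770788884774900480.

Σ = 3770788884774900480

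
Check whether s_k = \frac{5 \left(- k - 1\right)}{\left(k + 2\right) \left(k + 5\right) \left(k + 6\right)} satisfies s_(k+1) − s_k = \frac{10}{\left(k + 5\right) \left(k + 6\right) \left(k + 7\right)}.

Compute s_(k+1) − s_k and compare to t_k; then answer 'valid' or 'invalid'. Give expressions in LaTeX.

s_(k+1) = 5*(-k - 2)/((k + 3)*(k + 6)*(k + 7))
s_(k+1) − s_k = 5*(2*k**2 + 7*k + 1)/(k**5 + 23*k**4 + 203*k**3 + 853*k**2 + 1692*k + 1260)
(s_(k+1) − s_k) − t_k = 5*(-3*k - 11)/(k**5 + 23*k**4 + 203*k**3 + 853*k**2 + 1692*k + 1260)

Invalid: residual \frac{5 \left(- 3 k - 11\right)}{k^{5} + 23 k^{4} + 203 k^{3} + 853 k^{2} + 1692 k + 1260} ≠ 0.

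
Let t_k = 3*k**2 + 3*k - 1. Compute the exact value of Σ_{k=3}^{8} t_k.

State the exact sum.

Σ = 690

Ratio r(k) = (3*k**2 + 9*k + 5)/(3*k**2 + 3*k - 1).
So A=1 and B=1, with C=k**2 + k - 1/3.
Key eq: (1)·f(k+1) = (1)·f(k) + (k**2 + k - 1/3).
deg f ≤ 3 (via 0,0,2).
A polynomial solution: f(k) = k*(k**2 - 2)/3.
Then R = B(k−1)f/C = k*(k**2 - 2)/(3*k**2 + 3*k - 1), so s_k = R(k)·t_k = k*(k**2 - 2).
s_(k+1) − s_k = 3*k**2 + 3*k - 1 = t_k.
Evaluate s at k=9 and k=3: 711 and 21; difference 690.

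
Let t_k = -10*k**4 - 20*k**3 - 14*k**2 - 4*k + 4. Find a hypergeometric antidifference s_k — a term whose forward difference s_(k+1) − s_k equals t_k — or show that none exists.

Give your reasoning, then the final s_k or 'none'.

Ratio r(k) = (5*k**4 + 30*k**3 + 67*k**2 + 66*k + 22)/(5*k**4 + 10*k**3 + 7*k**2 + 2*k - 2).
Normal form (A,B,C) = (1, 1, k**4 + 2*k**3 + 7*k**2/5 + 2*k/5 - 2/5).
f must satisfy (1)·f(k+1) − (1)·f(k) = k**4 + 2*k**3 + 7*k**2/5 + 2*k/5 - 2/5.
Bound: deg f ≤ 5.
Solving with deg f ≤ 5: f(k) = k*(k**2 - 2)*(k**2 + 1)/5.
So s_k = (B(k−1)f/C)·t_k = (k*(k**2 - 2)*(k**2 + 1)/(5*k**4 + 10*k**3 + 7*k**2 + 2*k - 2))·t_k = 2*k*(-k**4 + k**2 + 2).
Verify: -10*k**4 - 20*k**3 - 14*k**2 - 4*k + 4 matches t_k.

s_k = 2*k*(-k**4 + k**2 + 2)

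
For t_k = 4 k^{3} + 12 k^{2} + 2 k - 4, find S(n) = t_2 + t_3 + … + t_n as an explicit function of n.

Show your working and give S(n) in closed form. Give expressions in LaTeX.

S(n) = n^{4} + 6 n^{3} + 8 n^{2} - n - 14

t_(k+1)/t_k = (2*k**3 + 12*k**2 + 19*k + 7)/(2*k**3 + 6*k**2 + k - 2).
So A=1 and B=1, with C=k**3 + 3*k**2 + k/2 - 1.
Need (1)·f(k+1) − (1)·f(k) = k**3 + 3*k**2 + k/2 - 1.
deg f ≤ 4 (via 0,0,3).
Match coefficients ⇒ f(k) = k*(k + 3)*(k**2 - k - 1)/4.
Get s_k = R·t_k = k*(k**3 + 2*k**2 - 4*k - 3) with R(k) = B(k−1)f(k)/C(k) = k*(k + 3)*(k**2 - k - 1)/(2*(2*k**3 + 6*k**2 + k - 2)).
Check: Δs_k = 4*k**3 + 12*k**2 + 2*k - 4. ✓
Evaluate: s_(n+1) = n**4 + 6*n**3 + 8*n**2 - n - 4; subtract s_(2) = 10 ⇒ S(n) = n**4 + 6*n**3 + 8*n**2 - n - 14.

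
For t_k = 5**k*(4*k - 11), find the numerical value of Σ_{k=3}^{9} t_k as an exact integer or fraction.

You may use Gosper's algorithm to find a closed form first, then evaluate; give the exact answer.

Σ = 58593875

t_(k+1)/t_k = 5*(4*k - 7)/(4*k - 11).
A = 5, B = 1, C = k - 11/4.
f must satisfy (5)·f(k+1) − (1)·f(k) = k - 11/4.
Bound: deg f ≤ 1.
Coefficient equations give f(k) = (k - 4)/4.
Certificate R = B(k−1)f/C = (k - 4)/(4*k - 11) gives s_k = 5**k*(k - 4).
s_(k+1) − s_k = 5**k*(4*k - 11) = t_k.
Telescoping: Σ = s_(10) − s_(3) = 58593750 − (-125) = 58593875.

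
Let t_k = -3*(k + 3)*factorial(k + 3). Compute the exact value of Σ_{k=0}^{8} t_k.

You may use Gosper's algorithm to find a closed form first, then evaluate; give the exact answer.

Σ = -1437004782

Step 1: r(k) = (k + 4)**2/(k + 3).
Take A(k)=k + 4, B(k)=1, C(k)=k + 3.
Solve (k + 4)·f(k+1) − (1)·f(k) = k + 3.
Degrees (1,0,1) ⇒ d ≤ 0.
A polynomial solution: f(k) = 1.
So s_k = (B(k−1)f/C)·t_k = (1/(k + 3))·t_k = -3*factorial(k + 3).
Δs = -3*(k + 3)*factorial(k + 3), as required.
Σ_(k=0)^(8) t_k = s_(9) − s_(0) = -1437004800 − (-18) = -1437004782.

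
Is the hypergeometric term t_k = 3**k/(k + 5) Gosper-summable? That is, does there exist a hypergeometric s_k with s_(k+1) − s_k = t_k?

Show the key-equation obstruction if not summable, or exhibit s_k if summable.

No — t_k has no hypergeometric antidifference.

t_(k+1)/t_k = 3*(k + 5)/(k + 6).
A = 3*k + 15, B = k + 6, C = 1.
Need (3*k + 15)·f(k+1) − (k + 5)·f(k) = 1.
Bound: deg f ≤ -1.
Negative degree bound (-1): no f exists, t_k not Gosper-summable.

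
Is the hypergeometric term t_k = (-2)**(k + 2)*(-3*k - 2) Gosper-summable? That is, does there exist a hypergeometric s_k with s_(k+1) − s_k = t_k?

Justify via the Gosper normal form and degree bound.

Yes. s_k = (-2)**(k + 2)*k.

The ratio is 2*(-3*k - 5)/(3*k + 2).
A = -2, B = 1, C = k + 2/3.
Set up (-2)·f(k+1) − (1)·f(k) − (k + 2/3) = 0.
deg f ≤ 1 (via 0,0,1).
Coefficient equations give f(k) = -k/3.
So s_k = (B(k−1)f/C)·t_k = (-k/(3*k + 2))·t_k = (-2)**(k + 2)*k.
Δs = (-2)**(k + 2)*(-3*k - 2), as required.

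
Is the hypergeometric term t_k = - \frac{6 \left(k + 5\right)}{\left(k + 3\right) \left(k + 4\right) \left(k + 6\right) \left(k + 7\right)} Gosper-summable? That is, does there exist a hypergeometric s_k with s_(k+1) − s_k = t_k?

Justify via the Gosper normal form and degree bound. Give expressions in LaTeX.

Yes. s_k = \frac{k \left(- k - 9\right)}{6 \left(k^{2} + 9 k + 18\right)}.

r(k) = (k + 3)*(k + 6)**2/((k + 5)**2*(k + 8)) after simplifying.
Normal form (A,B,C) = (k + 3, k + 8, k**2 + 10*k + 25).
Solve (k + 3)·f(k+1) − (k + 7)·f(k) = k**2 + 10*k + 25.
Bound: deg f ≤ 4.
Solving with deg f ≤ 4: f(k) = k*(k + 4)*(k + 5)*(k + 9)/36.
Get s_k = R·t_k = k*(-k - 9)/(6*(k**2 + 9*k + 18)) with R(k) = B(k−1)f(k)/C(k) = k*(k + 4)*(k + 7)*(k + 9)/(36*(k + 5)).
s_(k+1) − s_k = 6*(-k - 5)/(k**4 + 20*k**3 + 145*k**2 + 450*k + 504) = t_k.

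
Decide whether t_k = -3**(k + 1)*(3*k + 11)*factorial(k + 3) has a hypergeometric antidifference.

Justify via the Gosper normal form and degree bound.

Yes. s_k = -3**(k + 1)*factorial(k + 3).

r(k) = 3*(k + 4)*(3*k + 14)/(3*k + 11) after simplifying.
So A=3*k + 12 and B=1, with C=k + 11/3.
Key eq: (3*k + 12)·f(k+1) = (1)·f(k) + (k + 11/3).
Degrees (1,0,1) ⇒ d ≤ 0.
Solving with deg f ≤ 0: f(k) = 1/3.
Certificate R = B(k−1)f/C = 1/(3*k + 11) gives s_k = -3**(k + 1)*factorial(k + 3).
Verify: -3**(k + 1)*(3*k + 11)*factorial(k + 3) matches t_k.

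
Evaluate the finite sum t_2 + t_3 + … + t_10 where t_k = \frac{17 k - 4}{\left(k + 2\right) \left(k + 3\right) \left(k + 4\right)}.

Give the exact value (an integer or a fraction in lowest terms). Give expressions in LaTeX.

The ratio is (k + 2)*(17*k + 13)/((k + 5)*(17*k - 4)).
So A=k + 2 and B=k + 5, with C=k - 4/17.
Solve (k + 2)·f(k+1) − (k + 4)·f(k) = k - 4/17.
d = 2 from the (1,1,1) case.
Solve for f: f(k) = k*(5*k - 9)/34 (degree 2 ≤ 2).
So s_k = (B(k−1)f/C)·t_k = (k*(k + 4)*(5*k - 9)/(2*(17*k - 4)))·t_k = k*(5*k - 9)/(2*(k + 2)*(k + 3)).
Check: Δs_k = (17*k - 4)/(k**3 + 9*k**2 + 26*k + 24). ✓
Telescoping: Σ = s_(11) − s_(2) = 253/182 − (1/20) = 2439/1820.

Σ = 2439/1820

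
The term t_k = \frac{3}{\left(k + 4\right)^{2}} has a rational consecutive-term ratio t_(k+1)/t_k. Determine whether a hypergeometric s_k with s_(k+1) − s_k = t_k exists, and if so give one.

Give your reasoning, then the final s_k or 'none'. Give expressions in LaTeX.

The ratio is (k + 4)**2/(k + 5)**2.
Normal form (A,B,C) = (k**2 + 8*k + 16, k**2 + 10*k + 25, 1).
Solve (k**2 + 8*k + 16)·f(k+1) − (k**2 + 8*k + 16)·f(k) = 1.
d = 0 from the (2,2,0) case.
f = c0 ⇒ A·f(k+1) − B(k−1)·f(k) − C = -1. The system {-1 = 0} is inconsistent; no antidifference.

not Gosper-summable; s_k does not exist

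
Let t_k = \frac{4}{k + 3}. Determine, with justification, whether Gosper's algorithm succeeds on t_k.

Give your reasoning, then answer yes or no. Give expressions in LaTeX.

r(k) = (k + 3)/(k + 4) after simplifying.
So A=k + 3 and B=k + 4, with C=1.
Key eq: (k + 3)·f(k+1) = (k + 3)·f(k) + (1).
Bound: deg f ≤ 0.
Put f(k) = c0: A·f(k+1) − B(k−1)·f(k) − C = -1; need -1 = 0 — inconsistent ⇒ no f, not summable.

No. Not Gosper-summable.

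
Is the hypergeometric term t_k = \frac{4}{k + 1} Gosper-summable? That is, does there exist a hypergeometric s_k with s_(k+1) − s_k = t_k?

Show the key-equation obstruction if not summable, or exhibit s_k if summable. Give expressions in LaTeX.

r(k) = (k + 1)/(k + 2) after simplifying.
A = k + 1, B = k + 2, C = 1.
Key eq: (k + 1)·f(k+1) = (k + 1)·f(k) + (1).
From deg A=1, deg B=1, deg C=0: d=0.
f = c0 ⇒ A·f(k+1) − B(k−1)·f(k) − C = -1. The system {-1 = 0} is inconsistent; no antidifference.

No — key equation has no polynomial f.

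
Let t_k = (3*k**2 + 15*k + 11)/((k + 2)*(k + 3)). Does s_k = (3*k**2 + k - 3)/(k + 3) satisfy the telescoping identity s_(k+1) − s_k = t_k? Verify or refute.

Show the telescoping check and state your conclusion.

s_(k+1) = (k + 3*(k + 1)**2 - 2)/(k + 4)
s_(k+1) − s_k = 3*(k**2 + 7*k + 5)/(k**2 + 7*k + 12)
(s_(k+1) − s_k) − t_k = 14*(-k - 1)/(k**3 + 9*k**2 + 26*k + 24)

Invalid: residual 14*(-k - 1)/(k**3 + 9*k**2 + 26*k + 24) ≠ 0.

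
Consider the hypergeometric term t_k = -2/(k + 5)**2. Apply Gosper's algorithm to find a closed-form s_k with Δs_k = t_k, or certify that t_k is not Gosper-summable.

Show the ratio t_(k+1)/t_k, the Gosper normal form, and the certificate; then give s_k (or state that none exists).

t_(k+1)/t_k = (k + 5)**2/(k + 6)**2.
A = k**2 + 10*k + 25, B = k**2 + 12*k + 36, C = 1.
Need (k**2 + 10*k + 25)·f(k+1) − (k**2 + 10*k + 25)·f(k) = 1.
deg f ≤ 0 (via 2,2,0).
Generic f = c0 gives residual -1; -1 = 0 cannot hold, so t_k is not Gosper-summable.

none — t_k is not Gosper-summable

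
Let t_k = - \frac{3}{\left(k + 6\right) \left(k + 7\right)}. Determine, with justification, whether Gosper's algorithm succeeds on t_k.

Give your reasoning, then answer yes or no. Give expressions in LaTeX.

The ratio is (k + 6)/(k + 8).
Take A(k)=k + 6, B(k)=k + 8, C(k)=1.
f must satisfy (k + 6)·f(k+1) − (k + 7)·f(k) = 1.
deg f ≤ 1 (via 1,1,0).
Solve for f: f(k) = k/6 (degree 1 ≤ 1).
So s_k = (B(k−1)f/C)·t_k = (k*(k + 7)/6)·t_k = -k/(2*k + 12).
Verify: -3/(k**2 + 13*k + 42) matches t_k.

Yes. s_k = - \frac{k}{2 k + 12}.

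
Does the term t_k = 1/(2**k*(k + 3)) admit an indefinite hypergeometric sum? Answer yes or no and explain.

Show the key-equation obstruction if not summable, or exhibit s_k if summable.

The ratio is (k + 3)/(2*(k + 4)).
So A=k/2 + 3/2 and B=k + 4, with C=1.
f must satisfy (k/2 + 3/2)·f(k+1) − (k + 3)·f(k) = 1.
From deg A=1, deg B=1, deg C=0: d=-1.
Negative degree bound (-1): no f exists, t_k not Gosper-summable.

No — key equation has no polynomial f.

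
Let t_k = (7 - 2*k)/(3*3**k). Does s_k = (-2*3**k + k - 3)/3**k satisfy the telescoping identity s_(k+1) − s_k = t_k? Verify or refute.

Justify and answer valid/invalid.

s_(k+1) = (-6*3**k + k - 2)/(3*3**k)
s_(k+1) − s_k = (7 - 2*k)/(3*3**k)
(s_(k+1) − s_k) − t_k = 0

valid; difference matches t_k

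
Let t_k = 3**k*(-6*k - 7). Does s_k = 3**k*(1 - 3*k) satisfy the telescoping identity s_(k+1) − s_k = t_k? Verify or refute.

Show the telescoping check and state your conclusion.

s_(k+1) = 3**(k + 1)*(-3*k - 2)
s_(k+1) − s_k = 3**k*(-6*k - 7)
(s_(k+1) − s_k) − t_k = 0

Valid: the claim telescopes to t_k.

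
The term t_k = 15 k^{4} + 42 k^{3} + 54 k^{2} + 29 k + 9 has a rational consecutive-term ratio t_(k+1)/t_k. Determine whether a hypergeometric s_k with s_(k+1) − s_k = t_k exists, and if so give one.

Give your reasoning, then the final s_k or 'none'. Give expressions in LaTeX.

s_k = k \left(3 k^{4} + 3 k^{3} + 2 k^{2} - 2 k + 3\right)

t_(k+1)/t_k = (15*k**4 + 102*k**3 + 270*k**2 + 323*k + 149)/(15*k**4 + 42*k**3 + 54*k**2 + 29*k + 9).
A = 1, B = 1, C = k**4 + 14*k**3/5 + 18*k**2/5 + 29*k/15 + 3/5.
Set up (1)·f(k+1) − (1)·f(k) − (k**4 + 14*k**3/5 + 18*k**2/5 + 29*k/15 + 3/5) = 0.
deg f ≤ 5 (via 0,0,4).
Solve for f: f(k) = k*(3*k**4 + 3*k**3 + 2*k**2 - 2*k + 3)/15 (degree 5 ≤ 5).
Get s_k = R·t_k = k*(3*k**4 + 3*k**3 + 2*k**2 - 2*k + 3) with R(k) = B(k−1)f(k)/C(k) = k*(3*k**4 + 3*k**3 + 2*k**2 - 2*k + 3)/(15*k**4 + 42*k**3 + 54*k**2 + 29*k + 9).
Check: Δs_k = 15*k**4 + 42*k**3 + 54*k**2 + 29*k + 9. ✓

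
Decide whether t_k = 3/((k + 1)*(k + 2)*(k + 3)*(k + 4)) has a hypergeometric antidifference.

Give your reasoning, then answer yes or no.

Yes. s_k = k*(k**2 + 6*k + 11)/(6*(k + 1)*(k + 2)*(k + 3)).

t_(k+1)/t_k = (k + 1)/(k + 5).
Normal form (A,B,C) = (k + 1, k + 5, 1).
Set up (k + 1)·f(k+1) − (k + 4)·f(k) − (1) = 0.
Bound: deg f ≤ 3.
Solve for f: f(k) = k*(k**2 + 6*k + 11)/18 (degree 3 ≤ 3).
R(k) = B(k−1)·f(k)/C(k) = k*(k + 4)*(k**2 + 6*k + 11)/18; s_k = R·t_k = k*(k**2 + 6*k + 11)/(6*(k + 1)*(k + 2)*(k + 3)).
Verify: 3/(k**4 + 10*k**3 + 35*k**2 + 50*k + 24) matches t_k.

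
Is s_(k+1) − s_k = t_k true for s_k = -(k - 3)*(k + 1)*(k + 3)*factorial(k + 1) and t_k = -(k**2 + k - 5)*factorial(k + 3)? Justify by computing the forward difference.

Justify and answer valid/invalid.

Invalid: residual (k**3 + 3*k**2 - 4*k - 7)*factorial(k + 1) ≠ 0.

s_(k+1) = -(k - 2)*(k + 2)*(k + 4)*factorial(k + 2)
s_(k+1) − s_k = -(k**4 + 5*k**3 + 3*k**2 - 15*k - 23)*factorial(k + 1)
(s_(k+1) − s_k) − t_k = (k**3 + 3*k**2 - 4*k - 7)*factorial(k + 1)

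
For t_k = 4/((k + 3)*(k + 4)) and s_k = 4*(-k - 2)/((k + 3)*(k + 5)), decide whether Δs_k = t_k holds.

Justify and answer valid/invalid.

s_(k+1) = 4*(-k - 3)/((k + 4)*(k + 6))
s_(k+1) − s_k = 4*(k**2 + 5*k + 3)/(k**4 + 18*k**3 + 119*k**2 + 342*k + 360)
(s_(k+1) − s_k) − t_k = 12*(-2*k - 9)/(k**4 + 18*k**3 + 119*k**2 + 342*k + 360)

Invalid: residual 12*(-2*k - 9)/(k**4 + 18*k**3 + 119*k**2 + 342*k + 360) ≠ 0.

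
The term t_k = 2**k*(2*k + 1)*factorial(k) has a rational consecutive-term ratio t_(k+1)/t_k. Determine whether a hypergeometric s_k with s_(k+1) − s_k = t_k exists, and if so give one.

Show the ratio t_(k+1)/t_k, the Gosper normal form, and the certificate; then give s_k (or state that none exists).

t_(k+1)/t_k = 2*(k + 1)*(2*k + 3)/(2*k + 1).
So A=2*k + 2 and B=1, with C=k + 1/2.
Solve (2*k + 2)·f(k+1) − (1)·f(k) = k + 1/2.
Bound: deg f ≤ 0.
Solving with deg f ≤ 0: f(k) = 1/2.
Get s_k = R·t_k = 2**k*factorial(k) with R(k) = B(k−1)f(k)/C(k) = 1/(2*k + 1).
Verify: 2**k*(2*k + 1)*factorial(k) matches t_k.

s_k = 2**k*factorial(k)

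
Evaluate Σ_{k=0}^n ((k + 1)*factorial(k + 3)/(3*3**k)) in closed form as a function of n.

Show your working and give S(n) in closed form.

Step 1: r(k) = (k + 2)*(k + 4)/(3*(k + 1)).
Normal form (A,B,C) = (k/3 + 4/3, 1, k + 1).
Key eq: (k/3 + 4/3)·f(k+1) = (1)·f(k) + (k + 1).
From deg A=1, deg B=0, deg C=1: d=0.
A polynomial solution: f(k) = 3.
Then R = B(k−1)f/C = 3/(k + 1), so s_k = R(k)·t_k = factorial(k + 3)/3**k.
s_(k+1) − s_k = (k + 1)*factorial(k + 3)/(3*3**k) = t_k.
Telescope: S(n) = s_(n+1) − s_(0) = 3**(-n - 1)*factorial(n + 4) − (6) = -6 + factorial(n + 4)/(3*3**n).

S(n) = -6 + factorial(n + 4)/(3*3**n)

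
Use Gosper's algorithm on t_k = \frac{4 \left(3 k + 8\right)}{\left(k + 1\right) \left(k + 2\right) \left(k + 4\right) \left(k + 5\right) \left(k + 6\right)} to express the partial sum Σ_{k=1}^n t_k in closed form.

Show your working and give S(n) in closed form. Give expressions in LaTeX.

r(k) = (k + 1)*(k + 4)*(3*k + 11)/((k + 3)*(k + 7)*(3*k + 8)) after simplifying.
Take A(k)=k + 1, B(k)=k + 7, C(k)=k**2 + 17*k/3 + 8.
Need (k + 1)·f(k+1) − (k + 6)·f(k) = k**2 + 17*k/3 + 8.
Bound: deg f ≤ 5.
Solve for f: f(k) = k*(k + 2)*(k + 3)*(k**2 + 10*k + 29)/60 (degree 5 ≤ 5).
Get s_k = R·t_k = k*(k**2 + 10*k + 29)/(5*(k**3 + 10*k**2 + 29*k + 20)) with R(k) = B(k−1)f(k)/C(k) = k*(k + 2)*(k + 6)*(k**2 + 10*k + 29)/(20*(3*k + 8)).
s_(k+1) − s_k = 4*(3*k + 8)/(k**5 + 18*k**4 + 121*k**3 + 372*k**2 + 508*k + 240) = t_k.
s_(n+1) = (n**3 + 13*n**2 + 52*n + 40)/(5*(n**3 + 13*n**2 + 52*n + 60)) and s_(1) = 2/15, so S(n) = n*(n**2 + 13*n + 52)/(15*(n**3 + 13*n**2 + 52*n + 60)).

S(n) = \frac{n \left(n^{2} + 13 n + 52\right)}{15 \left(n^{3} + 13 n^{2} + 52 n + 60\right)}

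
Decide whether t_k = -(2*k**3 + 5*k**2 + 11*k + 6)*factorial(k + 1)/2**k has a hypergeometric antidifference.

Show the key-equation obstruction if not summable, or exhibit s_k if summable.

Yes. s_k = -2**(1 - k)*k*(2*k + 1)*factorial(k + 1).

r(k) = (2*k**4 + 15*k**3 + 49*k**2 + 78*k + 48)/(2*(2*k**3 + 5*k**2 + 11*k + 6)) after simplifying.
Take A(k)=k/2 + 1, B(k)=1, C(k)=k**3 + 5*k**2/2 + 11*k/2 + 3.
Set up (k/2 + 1)·f(k+1) − (1)·f(k) − (k**3 + 5*k**2/2 + 11*k/2 + 3) = 0.
d = 2 from the (1,0,3) case.
Coefficient equations give f(k) = k*(2*k + 1).
So s_k = (B(k−1)f/C)·t_k = (2*k*(2*k + 1)/(2*k**3 + 5*k**2 + 11*k + 6))·t_k = -2**(1 - k)*k*(2*k + 1)*factorial(k + 1).
Δs = -(2*k**3 + 5*k**2 + 11*k + 6)*factorial(k + 1)/2**k, as required.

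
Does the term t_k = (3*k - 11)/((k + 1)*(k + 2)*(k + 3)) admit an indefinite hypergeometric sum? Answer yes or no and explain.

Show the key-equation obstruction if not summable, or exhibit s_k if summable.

The ratio is (k + 1)*(3*k - 8)/((k + 4)*(3*k - 11)).
Take A(k)=k + 1, B(k)=k + 4, C(k)=k - 11/3.
Solve (k + 1)·f(k+1) − (k + 3)·f(k) = k - 11/3.
Bound: deg f ≤ 2.
Solve for f: f(k) = -k*(2*k + 9)/3 (degree 2 ≤ 2).
Certificate R = B(k−1)f/C = -k*(k + 3)*(2*k + 9)/(3*k - 11) gives s_k = k*(-2*k - 9)/((k + 1)*(k + 2)).
Δs = (3*k - 11)/(k**3 + 6*k**2 + 11*k + 6), as required.

Yes. s_k = k*(-2*k - 9)/((k + 1)*(k + 2)).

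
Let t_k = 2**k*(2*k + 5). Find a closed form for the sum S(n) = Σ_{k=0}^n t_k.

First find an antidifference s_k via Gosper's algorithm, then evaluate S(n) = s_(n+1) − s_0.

S(n) = 4*2**n*n + 6*2**n - 1

Step 1: r(k) = 2*(2*k + 7)/(2*k + 5).
Take A(k)=2, B(k)=1, C(k)=k + 5/2.
Key eq: (2)·f(k+1) = (1)·f(k) + (k + 5/2).
Degrees (0,0,1) ⇒ d ≤ 1.
Coefficient equations give f(k) = (2*k + 1)/2.
Certificate R = B(k−1)f/C = (2*k + 1)/(2*k + 5) gives s_k = 2**k*(2*k + 1).
Check: Δs_k = 2**k*(2*k + 5). ✓
s_(n+1) = 2**(n + 1)*(2*n + 3) and s_(0) = 1, so S(n) = 4*2**n*n + 6*2**n - 1.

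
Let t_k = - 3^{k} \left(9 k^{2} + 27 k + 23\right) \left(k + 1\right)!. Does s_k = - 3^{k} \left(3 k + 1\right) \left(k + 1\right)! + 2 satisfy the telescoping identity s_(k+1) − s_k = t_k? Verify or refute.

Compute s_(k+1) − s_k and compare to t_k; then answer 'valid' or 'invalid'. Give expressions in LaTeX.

valid; difference matches t_k

s_(k+1) = -3**(k + 1)*(3*k + 4)*factorial(k + 2) + 2
s_(k+1) − s_k = -3**k*(9*k**2 + 27*k + 23)*factorial(k + 1)
(s_(k+1) − s_k) − t_k = 0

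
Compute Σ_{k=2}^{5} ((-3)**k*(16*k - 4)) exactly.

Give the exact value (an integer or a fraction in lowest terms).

Σ = -14544

Ratio r(k) = 3*(-4*k - 3)/(4*k - 1).
Gosper form: A/B · C(k+1)/C(k) with A=-3, B=1, C=k - 1/4.
Solve (-3)·f(k+1) − (1)·f(k) = k - 1/4.
From deg A=0, deg B=0, deg C=1: d=1.
Solving with deg f ≤ 1: f(k) = -(k - 1)/4.
So s_k = (B(k−1)f/C)·t_k = (-(k - 1)/(4*k - 1))·t_k = 4*(-3)**k*(1 - k).
s_(k+1) − s_k = (-3)**k*(16*k - 4) = t_k.
Telescoping: Σ = s_(6) − s_(2) = -14580 − (-36) = -14544.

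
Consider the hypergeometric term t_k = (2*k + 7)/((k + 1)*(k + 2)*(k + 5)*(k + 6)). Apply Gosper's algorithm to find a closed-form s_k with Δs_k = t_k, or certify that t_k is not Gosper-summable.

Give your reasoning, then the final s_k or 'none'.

The ratio is (k + 1)*(k + 5)*(2*k + 9)/((k + 3)*(k + 7)*(2*k + 7)).
Take A(k)=k + 1, B(k)=k + 7, C(k)=k**3 + 21*k**2/2 + 73*k/2 + 42.
Solve (k + 1)·f(k+1) − (k + 6)·f(k) = k**3 + 21*k**2/2 + 73*k/2 + 42.
deg f ≤ 5 (via 1,1,3).
A polynomial solution: f(k) = k*(k + 2)*(k + 3)*(k + 4)*(k + 6)/10.
Certificate R = B(k−1)f/C = k*(k + 2)*(k + 6)**2/(5*(2*k + 7)) gives s_k = k*(k + 6)/(5*(k**2 + 6*k + 5)).
Verify: (2*k + 7)/(k**4 + 14*k**3 + 65*k**2 + 112*k + 60) matches t_k.

s_k = k*(k + 6)/(5*(k**2 + 6*k + 5))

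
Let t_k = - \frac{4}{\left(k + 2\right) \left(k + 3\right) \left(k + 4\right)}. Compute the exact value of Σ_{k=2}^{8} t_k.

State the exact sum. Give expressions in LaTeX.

Σ = -14/165

t_(k+1)/t_k = (k + 2)/(k + 5).
A = k + 2, B = k + 5, C = 1.
Solve (k + 2)·f(k+1) − (k + 4)·f(k) = 1.
From deg A=1, deg B=1, deg C=0: d=2.
Solve for f: f(k) = k*(k + 5)/12 (degree 2 ≤ 2).
R(k) = B(k−1)·f(k)/C(k) = k*(k + 4)*(k + 5)/12; s_k = R·t_k = k*(-k - 5)/(3*(k + 2)*(k + 3)).
Δs = -4/(k**3 + 9*k**2 + 26*k + 24), as required.
Evaluate s at k=9 and k=2: -7/22 and -7/30; difference -14/165.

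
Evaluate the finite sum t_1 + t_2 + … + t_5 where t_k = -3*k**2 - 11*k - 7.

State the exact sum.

Σ = -365

Compute t_(k+1)/t_k: get (3*k**2 + 17*k + 21)/(3*k**2 + 11*k + 7).
Factor: A=1; B=1; C=k**2 + 11*k/3 + 7/3.
Solve (1)·f(k+1) − (1)·f(k) = k**2 + 11*k/3 + 7/3.
d = 3 from the (0,0,2) case.
Coefficient equations give f(k) = k*(k**2 + 4*k + 2)/3.
Certificate R = B(k−1)f/C = k*(k**2 + 4*k + 2)/(3*k**2 + 11*k + 7) gives s_k = k*(-k**2 - 4*k - 2).
Verify: -3*k**2 - 11*k - 7 matches t_k.
Σ_(k=1)^(5) t_k = s_(6) − s_(1) = -372 − (-7) = -365.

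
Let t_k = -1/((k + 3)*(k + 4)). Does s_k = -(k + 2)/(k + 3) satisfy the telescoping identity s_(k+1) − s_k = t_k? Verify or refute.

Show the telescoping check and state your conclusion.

s_(k+1) = (-k - 3)/(k + 4)
s_(k+1) − s_k = -1/(k**2 + 7*k + 12)
(s_(k+1) − s_k) − t_k = 0

Valid: the claim telescopes to t_k.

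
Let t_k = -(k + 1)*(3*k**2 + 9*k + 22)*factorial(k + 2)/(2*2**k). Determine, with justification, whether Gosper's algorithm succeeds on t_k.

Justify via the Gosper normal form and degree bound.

Yes. s_k = -(3*k**2 + 3*k + 4)*factorial(k + 2)/2**k.

t_(k+1)/t_k = (k + 2)*(k + 3)*(9*k + 3*(k + 1)**2 + 31)/(2*(k + 1)*(3*k**2 + 9*k + 22)).
A = k/2 + 3/2, B = 1, C = k**3 + 4*k**2 + 31*k/3 + 22/3.
Solve (k/2 + 3/2)·f(k+1) − (1)·f(k) = k**3 + 4*k**2 + 31*k/3 + 22/3.
From deg A=1, deg B=0, deg C=3: d=2.
Match coefficients ⇒ f(k) = 2*(3*k**2 + 3*k + 4)/3.
Then R = B(k−1)f/C = 2*(3*k**2 + 3*k + 4)/((k + 1)*(3*k**2 + 9*k + 22)), so s_k = R(k)·t_k = -(3*k**2 + 3*k + 4)*factorial(k + 2)/2**k.
Check: Δs_k = -(k + 1)*(3*k**2 + 9*k + 22)*factorial(k + 2)/(2*2**k). ✓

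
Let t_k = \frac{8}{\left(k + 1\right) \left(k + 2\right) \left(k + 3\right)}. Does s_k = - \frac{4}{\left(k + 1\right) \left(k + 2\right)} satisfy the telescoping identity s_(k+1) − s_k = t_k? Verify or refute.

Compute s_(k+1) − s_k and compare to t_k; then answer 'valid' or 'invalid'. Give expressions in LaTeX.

valid (s_(k+1) − s_k reduces to t_k)

s_(k+1) = -4/((k + 2)*(k + 3))
s_(k+1) − s_k = 8/(k**3 + 6*k**2 + 11*k + 6)
(s_(k+1) − s_k) − t_k = 0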